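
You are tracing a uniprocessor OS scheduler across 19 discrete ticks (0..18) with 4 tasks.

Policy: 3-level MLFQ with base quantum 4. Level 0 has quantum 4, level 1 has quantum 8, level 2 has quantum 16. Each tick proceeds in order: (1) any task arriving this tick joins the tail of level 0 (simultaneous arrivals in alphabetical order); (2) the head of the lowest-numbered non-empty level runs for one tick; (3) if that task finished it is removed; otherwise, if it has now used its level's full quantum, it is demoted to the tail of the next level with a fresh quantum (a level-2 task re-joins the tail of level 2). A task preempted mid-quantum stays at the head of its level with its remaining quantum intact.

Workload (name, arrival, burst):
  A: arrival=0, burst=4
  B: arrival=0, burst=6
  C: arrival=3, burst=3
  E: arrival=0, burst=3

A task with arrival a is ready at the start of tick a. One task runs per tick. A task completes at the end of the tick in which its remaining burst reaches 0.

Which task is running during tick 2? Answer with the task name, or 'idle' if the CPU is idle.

t=0: L0/L1/L2 = ABE/-/- → run A
t=1: L0/L1/L2 = ABE/-/- → run A
t=2: L0/L1/L2 = ABE/-/- → run A
t=3: L0/L1/L2 = ABEC/-/- → run A
t=4: L0/L1/L2 = BEC/-/- → run B
t=5: L0/L1/L2 = BEC/-/- → run B
t=6: L0/L1/L2 = BEC/-/- → run B
t=7: L0/L1/L2 = BEC/-/- → run B
t=8: L0/L1/L2 = EC/B/- → run E
t=9: L0/L1/L2 = EC/B/- → run E
t=10: L0/L1/L2 = EC/B/- → run E
t=11: L0/L1/L2 = C/B/- → run C
t=12: L0/L1/L2 = C/B/- → run C
t=13: L0/L1/L2 = C/B/- → run C
t=14: L0/L1/L2 = -/B/- → run B
t=15: L0/L1/L2 = -/B/- → run B
t=16: (idle)
t=17: (idle)
t=18: (idle)

running at tick 2 = A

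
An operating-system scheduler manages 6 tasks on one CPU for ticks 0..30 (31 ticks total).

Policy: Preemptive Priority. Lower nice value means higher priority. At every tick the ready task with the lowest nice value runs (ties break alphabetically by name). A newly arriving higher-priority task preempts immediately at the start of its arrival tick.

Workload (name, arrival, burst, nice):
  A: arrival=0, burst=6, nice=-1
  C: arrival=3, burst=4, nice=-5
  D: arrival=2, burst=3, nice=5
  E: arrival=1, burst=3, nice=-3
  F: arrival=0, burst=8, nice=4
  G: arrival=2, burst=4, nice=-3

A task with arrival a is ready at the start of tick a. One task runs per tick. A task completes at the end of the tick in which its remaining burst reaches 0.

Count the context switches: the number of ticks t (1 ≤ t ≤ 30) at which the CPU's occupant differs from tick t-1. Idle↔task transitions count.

context switches = 8

t=0: ready={A,F} → run A
t=1: ready={A,E,F} → run E
t=2: ready={A,D,E,F,G} → run E
t=3: ready={A,C,D,E,F,G} → run C
t=4: ready={A,C,D,E,F,G} → run C
t=5: ready={A,C,D,E,F,G} → run C
t=6: ready={A,C,D,E,F,G} → run C
t=7: ready={A,D,E,F,G} → run E
t=8: ready={A,D,F,G} → run G
t=9: ready={A,D,F,G} → run G
t=10: ready={A,D,F,G} → run G
t=11: ready={A,D,F,G} → run G
t=12: ready={A,D,F} → run A
t=13: ready={A,D,F} → run A
t=14: ready={A,D,F} → run A
t=15: ready={A,D,F} → run A
t=16: ready={A,D,F} → run A
t=17: ready={D,F} → run F
t=18: ready={D,F} → run F
t=19: ready={D,F} → run F
t=20: ready={D,F} → run F
t=21: ready={D,F} → run F
t=22: ready={D,F} → run F
t=23: ready={D,F} → run F
t=24: ready={D,F} → run F
t=25: ready={D} → run D
t=26: ready={D} → run D
t=27: ready={D} → run D
t=28: (idle)
t=29: (idle)
t=30: (idle)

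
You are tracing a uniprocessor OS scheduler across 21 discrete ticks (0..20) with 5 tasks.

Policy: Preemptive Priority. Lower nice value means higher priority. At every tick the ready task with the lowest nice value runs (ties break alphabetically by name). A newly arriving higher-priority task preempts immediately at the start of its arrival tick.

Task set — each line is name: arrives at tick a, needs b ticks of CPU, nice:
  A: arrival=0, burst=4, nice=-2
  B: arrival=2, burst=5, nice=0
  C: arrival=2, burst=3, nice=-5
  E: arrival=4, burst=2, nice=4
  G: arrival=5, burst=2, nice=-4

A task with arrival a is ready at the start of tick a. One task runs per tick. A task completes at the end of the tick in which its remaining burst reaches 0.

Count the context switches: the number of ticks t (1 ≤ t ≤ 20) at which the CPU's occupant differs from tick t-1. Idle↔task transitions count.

context switches = 6

t=0: ready={A} → run A
t=1: ready={A} → run A
t=2: ready={A,B,C} → run C
t=3: ready={A,B,C} → run C
t=4: ready={A,B,C,E} → run C
t=5: ready={A,B,E,G} → run G
t=6: ready={A,B,E,G} → run G
t=7: ready={A,B,E} → run A
t=8: ready={A,B,E} → run A
t=9: ready={B,E} → run B
t=10: ready={B,E} → run B
t=11: ready={B,E} → run B
t=12: ready={B,E} → run B
t=13: ready={B,E} → run B
t=14: ready={E} → run E
t=15: ready={E} → run E
t=16: (idle)
t=17: (idle)
t=18: (idle)
t=19: (idle)
t=20: (idle)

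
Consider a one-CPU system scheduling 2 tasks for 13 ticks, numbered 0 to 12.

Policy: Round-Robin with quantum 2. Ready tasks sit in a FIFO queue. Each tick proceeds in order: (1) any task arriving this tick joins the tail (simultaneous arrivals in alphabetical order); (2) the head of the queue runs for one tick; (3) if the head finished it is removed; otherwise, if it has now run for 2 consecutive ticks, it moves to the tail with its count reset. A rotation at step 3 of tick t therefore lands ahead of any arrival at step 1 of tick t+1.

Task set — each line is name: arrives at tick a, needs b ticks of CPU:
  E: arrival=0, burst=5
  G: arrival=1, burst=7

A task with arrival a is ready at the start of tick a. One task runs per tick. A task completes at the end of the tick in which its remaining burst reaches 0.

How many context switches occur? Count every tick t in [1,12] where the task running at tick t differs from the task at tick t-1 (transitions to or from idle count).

context switches = 6

t=0: queue=[E] q_used=0 → run E
t=1: queue=[E,G] q_used=1 → run E
t=2: queue=[G,E] q_used=0 → run G
t=3: queue=[G,E] q_used=1 → run G
t=4: queue=[E,G] q_used=0 → run E
t=5: queue=[E,G] q_used=1 → run E
t=6: queue=[G,E] q_used=0 → run G
t=7: queue=[G,E] q_used=1 → run G
t=8: queue=[E,G] q_used=0 → run E
t=9: queue=[G] q_used=0 → run G
t=10: queue=[G] q_used=1 → run G
t=11: queue=[G] q_used=0 → run G
t=12: (idle)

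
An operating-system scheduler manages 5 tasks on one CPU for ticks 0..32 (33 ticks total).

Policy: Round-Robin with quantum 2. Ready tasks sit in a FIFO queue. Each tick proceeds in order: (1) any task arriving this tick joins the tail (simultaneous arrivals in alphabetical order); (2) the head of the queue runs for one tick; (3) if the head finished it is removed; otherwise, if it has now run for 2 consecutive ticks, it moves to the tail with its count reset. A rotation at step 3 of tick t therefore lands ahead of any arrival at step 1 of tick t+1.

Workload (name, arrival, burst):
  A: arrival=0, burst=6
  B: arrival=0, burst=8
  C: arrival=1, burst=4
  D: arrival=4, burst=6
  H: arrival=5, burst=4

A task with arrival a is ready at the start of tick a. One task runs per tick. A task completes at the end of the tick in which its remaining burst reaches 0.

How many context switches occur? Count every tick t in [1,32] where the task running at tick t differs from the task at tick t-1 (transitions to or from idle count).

context switches = 14

t=0: queue=[A,B] q_used=0 → run A
t=1: queue=[A,B,C] q_used=1 → run A
t=2: queue=[B,C,A] q_used=0 → run B
t=3: queue=[B,C,A] q_used=1 → run B
t=4: queue=[C,A,B,D] q_used=0 → run C
t=5: queue=[C,A,B,D,H] q_used=1 → run C
t=6: queue=[A,B,D,H,C] q_used=0 → run A
t=7: queue=[A,B,D,H,C] q_used=1 → run A
t=8: queue=[B,D,H,C,A] q_used=0 → run B
t=9: queue=[B,D,H,C,A] q_used=1 → run B
t=10: queue=[D,H,C,A,B] q_used=0 → run D
t=11: queue=[D,H,C,A,B] q_used=1 → run D
t=12: queue=[H,C,A,B,D] q_used=0 → run H
t=13: queue=[H,C,A,B,D] q_used=1 → run H
t=14: queue=[C,A,B,D,H] q_used=0 → run C
t=15: queue=[C,A,B,D,H] q_used=1 → run C
t=16: queue=[A,B,D,H] q_used=0 → run A
t=17: queue=[A,B,D,H] q_used=1 → run A
t=18: queue=[B,D,H] q_used=0 → run B
t=19: queue=[B,D,H] q_used=1 → run B
t=20: queue=[D,H,B] q_used=0 → run D
t=21: queue=[D,H,B] q_used=1 → run D
t=22: queue=[H,B,D] q_used=0 → run H
t=23: queue=[H,B,D] q_used=1 → run H
t=24: queue=[B,D] q_used=0 → run B
t=25: queue=[B,D] q_used=1 → run B
t=26: queue=[D] q_used=0 → run D
t=27: queue=[D] q_used=1 → run D
t=28: (idle)
t=29: (idle)
t=30: (idle)
t=31: (idle)
t=32: (idle)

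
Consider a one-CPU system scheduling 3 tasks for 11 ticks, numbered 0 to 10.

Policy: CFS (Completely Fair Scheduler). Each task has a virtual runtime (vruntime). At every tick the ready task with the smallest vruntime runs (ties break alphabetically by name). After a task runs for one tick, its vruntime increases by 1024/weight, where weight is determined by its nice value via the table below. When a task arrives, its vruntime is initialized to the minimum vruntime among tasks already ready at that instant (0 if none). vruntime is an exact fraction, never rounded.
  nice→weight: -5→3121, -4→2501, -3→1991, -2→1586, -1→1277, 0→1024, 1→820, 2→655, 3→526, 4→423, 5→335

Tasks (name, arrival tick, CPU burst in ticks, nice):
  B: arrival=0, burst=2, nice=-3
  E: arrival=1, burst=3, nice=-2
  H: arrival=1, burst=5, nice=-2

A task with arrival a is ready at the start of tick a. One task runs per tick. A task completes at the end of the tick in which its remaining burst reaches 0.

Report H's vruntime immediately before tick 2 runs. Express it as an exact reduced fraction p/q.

t=0: vr[B=0] → run B
t=1: vr[B=1024/1991 E=1024/1991 H=1024/1991] → run B
t=2: vr[E=1024/1991 H=1024/1991] → run E
t=3: vr[E=1831424/1578863 H=1024/1991] → run H
t=4: vr[E=1831424/1578863 H=1831424/1578863] → run E
t=5: vr[E=2850816/1578863 H=1831424/1578863] → run H
t=6: vr[E=2850816/1578863 H=2850816/1578863] → run E
t=7: vr[H=2850816/1578863] → run H
t=8: vr[H=3870208/1578863] → run H
t=9: vr[H=4889600/1578863] → run H
t=10: (idle)

vruntime(H, start of tick 2) = 1024/1991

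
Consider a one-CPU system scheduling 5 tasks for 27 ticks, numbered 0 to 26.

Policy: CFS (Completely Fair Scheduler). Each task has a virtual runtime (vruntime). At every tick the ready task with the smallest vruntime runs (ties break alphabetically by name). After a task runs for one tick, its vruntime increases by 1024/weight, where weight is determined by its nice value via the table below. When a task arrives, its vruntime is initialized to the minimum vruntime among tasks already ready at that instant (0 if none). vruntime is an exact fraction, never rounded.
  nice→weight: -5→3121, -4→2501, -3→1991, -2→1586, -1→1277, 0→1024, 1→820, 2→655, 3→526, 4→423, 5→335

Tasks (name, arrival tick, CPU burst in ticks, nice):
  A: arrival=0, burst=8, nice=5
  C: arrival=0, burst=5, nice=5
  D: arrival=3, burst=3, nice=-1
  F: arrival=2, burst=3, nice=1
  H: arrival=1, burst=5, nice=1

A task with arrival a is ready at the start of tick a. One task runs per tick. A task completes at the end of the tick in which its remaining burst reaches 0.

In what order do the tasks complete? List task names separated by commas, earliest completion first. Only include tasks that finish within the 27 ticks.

completion order = D, F, H, C, A

t=0: vr[A=0 C=0] → run A
t=1: vr[A=1024/335 C=0 H=0] → run C
t=2: vr[A=1024/335 C=1024/335 F=0 H=0] → run F
t=3: vr[A=1024/335 C=1024/335 D=0 F=256/205 H=0] → run D
t=4: vr[A=1024/335 C=1024/335 D=1024/1277 F=256/205 H=0] → run H
t=5: vr[A=1024/335 C=1024/335 D=1024/1277 F=256/205 H=256/205] → run D
t=6: vr[A=1024/335 C=1024/335 D=2048/1277 F=256/205 H=256/205] → run F
t=7: vr[A=1024/335 C=1024/335 D=2048/1277 F=512/205 H=256/205] → run H
t=8: vr[A=1024/335 C=1024/335 D=2048/1277 F=512/205 H=512/205] → run D
t=9: vr[A=1024/335 C=1024/335 F=512/205 H=512/205] → run F
t=10: vr[A=1024/335 C=1024/335 H=512/205] → run H
t=11: vr[A=1024/335 C=1024/335 H=768/205] → run A
t=12: vr[A=2048/335 C=1024/335 H=768/205] → run C
t=13: vr[A=2048/335 C=2048/335 H=768/205] → run H
t=14: vr[A=2048/335 C=2048/335 H=1024/205] → run H
t=15: vr[A=2048/335 C=2048/335] → run A
t=16: vr[A=3072/335 C=2048/335] → run C
t=17: vr[A=3072/335 C=3072/335] → run A
t=18: vr[A=4096/335 C=3072/335] → run C
t=19: vr[A=4096/335 C=4096/335] → run A
t=20: vr[A=1024/67 C=4096/335] → run C
t=21: vr[A=1024/67] → run A
t=22: vr[A=6144/335] → run A
t=23: vr[A=7168/335] → run A
t=24: (idle)
t=25: (idle)
t=26: (idle)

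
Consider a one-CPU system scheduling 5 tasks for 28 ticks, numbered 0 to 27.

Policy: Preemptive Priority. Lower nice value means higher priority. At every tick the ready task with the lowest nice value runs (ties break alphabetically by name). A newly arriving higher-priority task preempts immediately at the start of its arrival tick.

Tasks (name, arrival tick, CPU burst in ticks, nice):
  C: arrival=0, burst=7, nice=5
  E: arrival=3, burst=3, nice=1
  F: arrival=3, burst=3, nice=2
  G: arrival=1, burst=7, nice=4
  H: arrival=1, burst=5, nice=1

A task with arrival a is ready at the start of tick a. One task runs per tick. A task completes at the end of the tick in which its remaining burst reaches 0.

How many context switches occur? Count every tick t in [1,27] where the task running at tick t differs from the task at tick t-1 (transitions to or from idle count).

context switches = 7

t=0: ready={C} → run C
t=1: ready={C,G,H} → run H
t=2: ready={C,G,H} → run H
t=3: ready={C,E,F,G,H} → run E
t=4: ready={C,E,F,G,H} → run E
t=5: ready={C,E,F,G,H} → run E
t=6: ready={C,F,G,H} → run H
t=7: ready={C,F,G,H} → run H
t=8: ready={C,F,G,H} → run H
t=9: ready={C,F,G} → run F
t=10: ready={C,F,G} → run F
t=11: ready={C,F,G} → run F
t=12: ready={C,G} → run G
t=13: ready={C,G} → run G
t=14: ready={C,G} → run G
t=15: ready={C,G} → run G
t=16: ready={C,G} → run G
t=17: ready={C,G} → run G
t=18: ready={C,G} → run G
t=19: ready={C} → run C
t=20: ready={C} → run C
t=21: ready={C} → run C
t=22: ready={C} → run C
t=23: ready={C} → run C
t=24: ready={C} → run C
t=25: (idle)
t=26: (idle)
t=27: (idle)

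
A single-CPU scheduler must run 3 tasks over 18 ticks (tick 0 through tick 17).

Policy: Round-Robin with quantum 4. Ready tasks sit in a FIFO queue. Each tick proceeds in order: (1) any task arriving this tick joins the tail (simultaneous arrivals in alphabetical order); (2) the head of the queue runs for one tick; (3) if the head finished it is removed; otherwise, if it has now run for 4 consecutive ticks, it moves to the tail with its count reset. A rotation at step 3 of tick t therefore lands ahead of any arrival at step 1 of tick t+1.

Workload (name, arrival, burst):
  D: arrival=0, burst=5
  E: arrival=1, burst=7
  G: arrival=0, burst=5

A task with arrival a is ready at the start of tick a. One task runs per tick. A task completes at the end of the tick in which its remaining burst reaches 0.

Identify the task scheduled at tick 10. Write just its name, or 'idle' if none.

running at tick 10 = E

t=0: queue=[D,G] q_used=0 → run D
t=1: queue=[D,G,E] q_used=1 → run D
t=2: queue=[D,G,E] q_used=2 → run D
t=3: queue=[D,G,E] q_used=3 → run D
t=4: queue=[G,E,D] q_used=0 → run G
t=5: queue=[G,E,D] q_used=1 → run G
t=6: queue=[G,E,D] q_used=2 → run G
t=7: queue=[G,E,D] q_used=3 → run G
t=8: queue=[E,D,G] q_used=0 → run E
t=9: queue=[E,D,G] q_used=1 → run E
t=10: queue=[E,D,G] q_used=2 → run E
t=11: queue=[E,D,G] q_used=3 → run E
t=12: queue=[D,G,E] q_used=0 → run D
t=13: queue=[G,E] q_used=0 → run G
t=14: queue=[E] q_used=0 → run E
t=15: queue=[E] q_used=1 → run E
t=16: queue=[E] q_used=2 → run E
t=17: (idle)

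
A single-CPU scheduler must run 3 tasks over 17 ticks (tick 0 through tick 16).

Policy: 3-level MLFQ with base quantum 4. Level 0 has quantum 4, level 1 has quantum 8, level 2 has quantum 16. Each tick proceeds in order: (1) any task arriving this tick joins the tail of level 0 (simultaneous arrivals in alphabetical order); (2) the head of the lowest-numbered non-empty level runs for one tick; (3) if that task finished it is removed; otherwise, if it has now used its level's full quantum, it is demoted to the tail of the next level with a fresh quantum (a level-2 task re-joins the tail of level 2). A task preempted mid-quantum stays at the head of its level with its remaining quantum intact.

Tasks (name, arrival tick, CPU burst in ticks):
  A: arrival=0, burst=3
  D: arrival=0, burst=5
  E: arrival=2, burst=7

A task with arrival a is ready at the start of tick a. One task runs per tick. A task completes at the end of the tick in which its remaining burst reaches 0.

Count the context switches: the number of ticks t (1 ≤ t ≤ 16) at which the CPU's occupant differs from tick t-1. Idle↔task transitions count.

t=0: L0/L1/L2 = AD/-/- → run A
t=1: L0/L1/L2 = AD/-/- → run A
t=2: L0/L1/L2 = ADE/-/- → run A
t=3: L0/L1/L2 = DE/-/- → run D
t=4: L0/L1/L2 = DE/-/- → run D
t=5: L0/L1/L2 = DE/-/- → run D
t=6: L0/L1/L2 = DE/-/- → run D
t=7: L0/L1/L2 = E/D/- → run E
t=8: L0/L1/L2 = E/D/- → run E
t=9: L0/L1/L2 = E/D/- → run E
t=10: L0/L1/L2 = E/D/- → run E
t=11: L0/L1/L2 = -/DE/- → run D
t=12: L0/L1/L2 = -/E/- → run E
t=13: L0/L1/L2 = -/E/- → run E
t=14: L0/L1/L2 = -/E/- → run E
t=15: (idle)
t=16: (idle)

context switches = 5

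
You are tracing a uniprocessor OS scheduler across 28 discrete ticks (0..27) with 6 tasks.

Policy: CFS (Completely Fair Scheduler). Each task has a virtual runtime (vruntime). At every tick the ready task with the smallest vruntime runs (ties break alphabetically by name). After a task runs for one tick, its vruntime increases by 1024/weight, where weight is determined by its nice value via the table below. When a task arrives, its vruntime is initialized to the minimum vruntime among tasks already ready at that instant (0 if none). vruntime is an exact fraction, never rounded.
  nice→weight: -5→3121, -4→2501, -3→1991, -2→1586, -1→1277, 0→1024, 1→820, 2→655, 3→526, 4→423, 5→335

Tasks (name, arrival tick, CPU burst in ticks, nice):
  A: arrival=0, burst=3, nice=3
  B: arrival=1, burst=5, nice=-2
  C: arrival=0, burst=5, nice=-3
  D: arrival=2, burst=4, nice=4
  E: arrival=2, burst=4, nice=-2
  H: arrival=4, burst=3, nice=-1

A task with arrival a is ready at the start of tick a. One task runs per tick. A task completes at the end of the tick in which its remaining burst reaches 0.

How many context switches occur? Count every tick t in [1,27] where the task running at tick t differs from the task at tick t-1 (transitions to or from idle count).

context switches = 23

t=0: vr[A=0 C=0] → run A
t=1: vr[A=512/263 B=0 C=0] → run B
t=2: vr[A=512/263 B=512/793 C=0 D=0 E=0] → run C
t=3: vr[A=512/263 B=512/793 C=1024/1991 D=0 E=0] → run D
t=4: vr[A=512/263 B=512/793 C=1024/1991 D=1024/423 E=0 H=0] → run E
t=5: vr[A=512/263 B=512/793 C=1024/1991 D=1024/423 E=512/793 H=0] → run H
t=6: vr[A=512/263 B=512/793 C=1024/1991 D=1024/423 E=512/793 H=1024/1277] → run C
t=7: vr[A=512/263 B=512/793 C=2048/1991 D=1024/423 E=512/793 H=1024/1277] → run B
t=8: vr[A=512/263 B=1024/793 C=2048/1991 D=1024/423 E=512/793 H=1024/1277] → run E
t=9: vr[A=512/263 B=1024/793 C=2048/1991 D=1024/423 E=1024/793 H=1024/1277] → run H
t=10: vr[A=512/263 B=1024/793 C=2048/1991 D=1024/423 E=1024/793 H=2048/1277] → run C
t=11: vr[A=512/263 B=1024/793 C=3072/1991 D=1024/423 E=1024/793 H=2048/1277] → run B
t=12: vr[A=512/263 B=1536/793 C=3072/1991 D=1024/423 E=1024/793 H=2048/1277] → run E
t=13: vr[A=512/263 B=1536/793 C=3072/1991 D=1024/423 E=1536/793 H=2048/1277] → run C
t=14: vr[A=512/263 B=1536/793 C=4096/1991 D=1024/423 E=1536/793 H=2048/1277] → run H
t=15: vr[A=512/263 B=1536/793 C=4096/1991 D=1024/423 E=1536/793] → run B
t=16: vr[A=512/263 B=2048/793 C=4096/1991 D=1024/423 E=1536/793] → run E
t=17: vr[A=512/263 B=2048/793 C=4096/1991 D=1024/423] → run A
t=18: vr[A=1024/263 B=2048/793 C=4096/1991 D=1024/423] → run C
t=19: vr[A=1024/263 B=2048/793 D=1024/423] → run D
t=20: vr[A=1024/263 B=2048/793 D=2048/423] → run B
t=21: vr[A=1024/263 D=2048/423] → run A
t=22: vr[D=2048/423] → run D
t=23: vr[D=1024/141] → run D
t=24: (idle)
t=25: (idle)
t=26: (idle)
t=27: (idle)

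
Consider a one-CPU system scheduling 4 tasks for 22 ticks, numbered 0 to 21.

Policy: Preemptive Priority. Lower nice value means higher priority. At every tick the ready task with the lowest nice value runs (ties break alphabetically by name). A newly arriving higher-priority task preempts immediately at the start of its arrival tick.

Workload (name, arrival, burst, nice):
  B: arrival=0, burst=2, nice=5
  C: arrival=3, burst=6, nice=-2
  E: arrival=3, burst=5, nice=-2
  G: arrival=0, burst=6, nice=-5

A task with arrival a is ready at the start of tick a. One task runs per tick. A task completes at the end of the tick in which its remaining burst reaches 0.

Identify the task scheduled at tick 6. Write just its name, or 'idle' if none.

running at tick 6 = C

t=0: ready={B,G} → run G
t=1: ready={B,G} → run G
t=2: ready={B,G} → run G
t=3: ready={B,C,E,G} → run G
t=4: ready={B,C,E,G} → run G
t=5: ready={B,C,E,G} → run G
t=6: ready={B,C,E} → run C
t=7: ready={B,C,E} → run C
t=8: ready={B,C,E} → run C
t=9: ready={B,C,E} → run C
t=10: ready={B,C,E} → run C
t=11: ready={B,C,E} → run C
t=12: ready={B,E} → run E
t=13: ready={B,E} → run E
t=14: ready={B,E} → run E
t=15: ready={B,E} → run E
t=16: ready={B,E} → run E
t=17: ready={B} → run B
t=18: ready={B} → run B
t=19: (idle)
t=20: (idle)
t=21: (idle)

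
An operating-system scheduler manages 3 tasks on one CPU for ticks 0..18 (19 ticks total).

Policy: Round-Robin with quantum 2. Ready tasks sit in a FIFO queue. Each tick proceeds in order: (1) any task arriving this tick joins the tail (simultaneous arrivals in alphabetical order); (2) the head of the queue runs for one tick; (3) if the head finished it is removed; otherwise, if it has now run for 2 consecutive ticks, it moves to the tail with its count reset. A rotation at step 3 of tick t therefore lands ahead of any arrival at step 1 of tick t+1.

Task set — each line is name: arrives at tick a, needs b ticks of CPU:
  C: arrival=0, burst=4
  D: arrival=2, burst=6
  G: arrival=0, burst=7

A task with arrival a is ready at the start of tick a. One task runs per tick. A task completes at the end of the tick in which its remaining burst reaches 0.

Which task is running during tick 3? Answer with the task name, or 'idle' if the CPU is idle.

t=0: queue=[C,G] q_used=0 → run C
t=1: queue=[C,G] q_used=1 → run C
t=2: queue=[G,C,D] q_used=0 → run G
t=3: queue=[G,C,D] q_used=1 → run G
t=4: queue=[C,D,G] q_used=0 → run C
t=5: queue=[C,D,G] q_used=1 → run C
t=6: queue=[D,G] q_used=0 → run D
t=7: queue=[D,G] q_used=1 → run D
t=8: queue=[G,D] q_used=0 → run G
t=9: queue=[G,D] q_used=1 → run G
t=10: queue=[D,G] q_used=0 → run D
t=11: queue=[D,G] q_used=1 → run D
t=12: queue=[G,D] q_used=0 → run G
t=13: queue=[G,D] q_used=1 → run G
t=14: queue=[D,G] q_used=0 → run D
t=15: queue=[D,G] q_used=1 → run D
t=16: queue=[G] q_used=0 → run G
t=17: (idle)
t=18: (idle)

running at tick 3 = G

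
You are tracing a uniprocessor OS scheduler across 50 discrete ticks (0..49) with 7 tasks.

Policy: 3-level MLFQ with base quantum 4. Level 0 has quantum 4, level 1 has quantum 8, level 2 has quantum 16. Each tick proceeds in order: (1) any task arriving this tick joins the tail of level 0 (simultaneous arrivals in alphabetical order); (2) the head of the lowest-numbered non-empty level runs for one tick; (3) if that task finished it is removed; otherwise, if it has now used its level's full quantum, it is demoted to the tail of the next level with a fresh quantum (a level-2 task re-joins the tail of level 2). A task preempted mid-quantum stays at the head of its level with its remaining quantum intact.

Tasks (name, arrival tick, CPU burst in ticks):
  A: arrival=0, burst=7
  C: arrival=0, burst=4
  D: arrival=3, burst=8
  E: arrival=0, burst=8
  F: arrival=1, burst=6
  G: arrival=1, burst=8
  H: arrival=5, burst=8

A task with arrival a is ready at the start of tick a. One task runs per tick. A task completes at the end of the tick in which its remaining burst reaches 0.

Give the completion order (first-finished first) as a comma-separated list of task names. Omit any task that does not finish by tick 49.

completion order = C, A, E, F, G, D, H

t=0: L0/L1/L2 = ACE/-/- → run A
t=1: L0/L1/L2 = ACEFG/-/- → run A
t=2: L0/L1/L2 = ACEFG/-/- → run A
t=3: L0/L1/L2 = ACEFGD/-/- → run A
t=4: L0/L1/L2 = CEFGD/A/- → run C
t=5: L0/L1/L2 = CEFGDH/A/- → run C
t=6: L0/L1/L2 = CEFGDH/A/- → run C
t=7: L0/L1/L2 = CEFGDH/A/- → run C
t=8: L0/L1/L2 = EFGDH/A/- → run E
t=9: L0/L1/L2 = EFGDH/A/- → run E
t=10: L0/L1/L2 = EFGDH/A/- → run E
t=11: L0/L1/L2 = EFGDH/A/- → run E
t=12: L0/L1/L2 = FGDH/AE/- → run F
t=13: L0/L1/L2 = FGDH/AE/- → run F
t=14: L0/L1/L2 = FGDH/AE/- → run F
t=15: L0/L1/L2 = FGDH/AE/- → run F
t=16: L0/L1/L2 = GDH/AEF/- → run G
t=17: L0/L1/L2 = GDH/AEF/- → run G
t=18: L0/L1/L2 = GDH/AEF/- → run G
t=19: L0/L1/L2 = GDH/AEF/- → run G
t=20: L0/L1/L2 = DH/AEFG/- → run D
t=21: L0/L1/L2 = DH/AEFG/- → run D
t=22: L0/L1/L2 = DH/AEFG/- → run D
t=23: L0/L1/L2 = DH/AEFG/- → run D
t=24: L0/L1/L2 = H/AEFGD/- → run H
t=25: L0/L1/L2 = H/AEFGD/- → run H
t=26: L0/L1/L2 = H/AEFGD/- → run H
t=27: L0/L1/L2 = H/AEFGD/- → run H
t=28: L0/L1/L2 = -/AEFGDH/- → run A
t=29: L0/L1/L2 = -/AEFGDH/- → run A
t=30: L0/L1/L2 = -/AEFGDH/- → run A
t=31: L0/L1/L2 = -/EFGDH/- → run E
t=32: L0/L1/L2 = -/EFGDH/- → run E
t=33: L0/L1/L2 = -/EFGDH/- → run E
t=34: L0/L1/L2 = -/EFGDH/- → run E
t=35: L0/L1/L2 = -/FGDH/- → run F
t=36: L0/L1/L2 = -/FGDH/- → run F
t=37: L0/L1/L2 = -/GDH/- → run G
t=38: L0/L1/L2 = -/GDH/- → run G
t=39: L0/L1/L2 = -/GDH/- → run G
t=40: L0/L1/L2 = -/GDH/- → run G
t=41: L0/L1/L2 = -/DH/- → run D
t=42: L0/L1/L2 = -/DH/- → run D
t=43: L0/L1/L2 = -/DH/- → run D
t=44: L0/L1/L2 = -/DH/- → run D
t=45: L0/L1/L2 = -/H/- → run H
t=46: L0/L1/L2 = -/H/- → run H
t=47: L0/L1/L2 = -/H/- → run H
t=48: L0/L1/L2 = -/H/- → run H
t=49: (idle)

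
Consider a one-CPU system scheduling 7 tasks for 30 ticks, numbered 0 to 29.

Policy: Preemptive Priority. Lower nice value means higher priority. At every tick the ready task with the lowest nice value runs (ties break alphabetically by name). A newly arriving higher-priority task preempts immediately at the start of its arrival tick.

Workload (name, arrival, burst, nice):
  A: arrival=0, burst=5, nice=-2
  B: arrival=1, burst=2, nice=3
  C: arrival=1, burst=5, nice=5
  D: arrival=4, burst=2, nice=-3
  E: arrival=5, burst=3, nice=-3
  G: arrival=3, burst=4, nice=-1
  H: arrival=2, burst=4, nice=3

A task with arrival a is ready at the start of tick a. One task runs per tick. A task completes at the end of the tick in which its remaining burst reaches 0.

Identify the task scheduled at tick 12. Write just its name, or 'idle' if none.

running at tick 12 = G

t=0: ready={A} → run A
t=1: ready={A,B,C} → run A
t=2: ready={A,B,C,H} → run A
t=3: ready={A,B,C,G,H} → run A
t=4: ready={A,B,C,D,G,H} → run D
t=5: ready={A,B,C,D,E,G,H} → run D
t=6: ready={A,B,C,E,G,H} → run E
t=7: ready={A,B,C,E,G,H} → run E
t=8: ready={A,B,C,E,G,H} → run E
t=9: ready={A,B,C,G,H} → run A
t=10: ready={B,C,G,H} → run G
t=11: ready={B,C,G,H} → run G
t=12: ready={B,C,G,H} → run G
t=13: ready={B,C,G,H} → run G
t=14: ready={B,C,H} → run B
t=15: ready={B,C,H} → run B
t=16: ready={C,H} → run H
t=17: ready={C,H} → run H
t=18: ready={C,H} → run H
t=19: ready={C,H} → run H
t=20: ready={C} → run C
t=21: ready={C} → run C
t=22: ready={C} → run C
t=23: ready={C} → run C
t=24: ready={C} → run C
t=25: (idle)
t=26: (idle)
t=27: (idle)
t=28: (idle)
t=29: (idle)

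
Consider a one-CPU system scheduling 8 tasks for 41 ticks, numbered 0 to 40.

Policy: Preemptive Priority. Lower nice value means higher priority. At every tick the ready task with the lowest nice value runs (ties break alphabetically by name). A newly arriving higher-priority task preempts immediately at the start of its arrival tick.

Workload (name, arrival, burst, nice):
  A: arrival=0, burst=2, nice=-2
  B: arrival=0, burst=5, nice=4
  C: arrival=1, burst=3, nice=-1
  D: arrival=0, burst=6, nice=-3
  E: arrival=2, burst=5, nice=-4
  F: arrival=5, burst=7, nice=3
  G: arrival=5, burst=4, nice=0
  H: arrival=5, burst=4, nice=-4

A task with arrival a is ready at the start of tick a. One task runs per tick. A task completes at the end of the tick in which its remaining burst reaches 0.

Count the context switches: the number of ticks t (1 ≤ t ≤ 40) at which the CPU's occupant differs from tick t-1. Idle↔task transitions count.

t=0: ready={A,B,D} → run D
t=1: ready={A,B,C,D} → run D
t=2: ready={A,B,C,D,E} → run E
t=3: ready={A,B,C,D,E} → run E
t=4: ready={A,B,C,D,E} → run E
t=5: ready={A,B,C,D,E,F,G,H} → run E
t=6: ready={A,B,C,D,E,F,G,H} → run E
t=7: ready={A,B,C,D,F,G,H} → run H
t=8: ready={A,B,C,D,F,G,H} → run H
t=9: ready={A,B,C,D,F,G,H} → run H
t=10: ready={A,B,C,D,F,G,H} → run H
t=11: ready={A,B,C,D,F,G} → run D
t=12: ready={A,B,C,D,F,G} → run D
t=13: ready={A,B,C,D,F,G} → run D
t=14: ready={A,B,C,D,F,G} → run D
t=15: ready={A,B,C,F,G} → run A
t=16: ready={A,B,C,F,G} → run A
t=17: ready={B,C,F,G} → run C
t=18: ready={B,C,F,G} → run C
t=19: ready={B,C,F,G} → run C
t=20: ready={B,F,G} → run G
t=21: ready={B,F,G} → run G
t=22: ready={B,F,G} → run G
t=23: ready={B,F,G} → run G
t=24: ready={B,F} → run F
t=25: ready={B,F} → run F
t=26: ready={B,F} → run F
t=27: ready={B,F} → run F
t=28: ready={B,F} → run F
t=29: ready={B,F} → run F
t=30: ready={B,F} → run F
t=31: ready={B} → run B
t=32: ready={B} → run B
t=33: ready={B} → run B
t=34: ready={B} → run B
t=35: ready={B} → run B
t=36: (idle)
t=37: (idle)
t=38: (idle)
t=39: (idle)
t=40: (idle)

context switches = 9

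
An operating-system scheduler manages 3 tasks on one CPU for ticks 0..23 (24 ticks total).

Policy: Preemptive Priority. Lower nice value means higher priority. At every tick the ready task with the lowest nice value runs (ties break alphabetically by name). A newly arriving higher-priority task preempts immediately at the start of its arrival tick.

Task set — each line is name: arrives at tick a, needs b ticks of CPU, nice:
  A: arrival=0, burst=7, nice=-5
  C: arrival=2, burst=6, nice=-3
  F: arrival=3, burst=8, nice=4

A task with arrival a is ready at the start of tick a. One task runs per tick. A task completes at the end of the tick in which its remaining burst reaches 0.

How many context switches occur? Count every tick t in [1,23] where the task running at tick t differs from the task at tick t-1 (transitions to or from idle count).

context switches = 3

t=0: ready={A} → run A
t=1: ready={A} → run A
t=2: ready={A,C} → run A
t=3: ready={A,C,F} → run A
t=4: ready={A,C,F} → run A
t=5: ready={A,C,F} → run A
t=6: ready={A,C,F} → run A
t=7: ready={C,F} → run C
t=8: ready={C,F} → run C
t=9: ready={C,F} → run C
t=10: ready={C,F} → run C
t=11: ready={C,F} → run C
t=12: ready={C,F} → run C
t=13: ready={F} → run F
t=14: ready={F} → run F
t=15: ready={F} → run F
t=16: ready={F} → run F
t=17: ready={F} → run F
t=18: ready={F} → run F
t=19: ready={F} → run F
t=20: ready={F} → run F
t=21: (idle)
t=22: (idle)
t=23: (idle)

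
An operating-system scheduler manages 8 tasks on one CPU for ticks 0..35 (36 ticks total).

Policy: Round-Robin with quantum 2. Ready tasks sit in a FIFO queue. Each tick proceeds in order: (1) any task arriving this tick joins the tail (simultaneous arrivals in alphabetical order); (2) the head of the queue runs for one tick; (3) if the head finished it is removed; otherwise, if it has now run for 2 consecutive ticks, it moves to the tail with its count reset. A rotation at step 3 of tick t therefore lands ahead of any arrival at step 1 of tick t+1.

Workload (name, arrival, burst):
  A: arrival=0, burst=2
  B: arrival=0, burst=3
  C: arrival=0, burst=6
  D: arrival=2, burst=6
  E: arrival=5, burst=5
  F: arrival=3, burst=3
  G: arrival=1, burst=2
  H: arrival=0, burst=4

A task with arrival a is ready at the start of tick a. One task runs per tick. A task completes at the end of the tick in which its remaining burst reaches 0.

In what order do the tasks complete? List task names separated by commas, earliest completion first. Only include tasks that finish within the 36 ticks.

completion order = A, G, B, H, F, C, D, E

t=0: queue=[A,B,C,H] q_used=0 → run A
t=1: queue=[A,B,C,H,G] q_used=1 → run A
t=2: queue=[B,C,H,G,D] q_used=0 → run B
t=3: queue=[B,C,H,G,D,F] q_used=1 → run B
t=4: queue=[C,H,G,D,F,B] q_used=0 → run C
t=5: queue=[C,H,G,D,F,B,E] q_used=1 → run C
t=6: queue=[H,G,D,F,B,E,C] q_used=0 → run H
t=7: queue=[H,G,D,F,B,E,C] q_used=1 → run H
t=8: queue=[G,D,F,B,E,C,H] q_used=0 → run G
t=9: queue=[G,D,F,B,E,C,H] q_used=1 → run G
t=10: queue=[D,F,B,E,C,H] q_used=0 → run D
t=11: queue=[D,F,B,E,C,H] q_used=1 → run D
t=12: queue=[F,B,E,C,H,D] q_used=0 → run F
t=13: queue=[F,B,E,C,H,D] q_used=1 → run F
t=14: queue=[B,E,C,H,D,F] q_used=0 → run B
t=15: queue=[E,C,H,D,F] q_used=0 → run E
t=16: queue=[E,C,H,D,F] q_used=1 → run E
t=17: queue=[C,H,D,F,E] q_used=0 → run C
t=18: queue=[C,H,D,F,E] q_used=1 → run C
t=19: queue=[H,D,F,E,C] q_used=0 → run H
t=20: queue=[H,D,F,E,C] q_used=1 → run H
t=21: queue=[D,F,E,C] q_used=0 → run D
t=22: queue=[D,F,E,C] q_used=1 → run D
t=23: queue=[F,E,C,D] q_used=0 → run F
t=24: queue=[E,C,D] q_used=0 → run E
t=25: queue=[E,C,D] q_used=1 → run E
t=26: queue=[C,D,E] q_used=0 → run C
t=27: queue=[C,D,E] q_used=1 → run C
t=28: queue=[D,E] q_used=0 → run D
t=29: queue=[D,E] q_used=1 → run D
t=30: queue=[E] q_used=0 → run E
t=31: (idle)
t=32: (idle)
t=33: (idle)
t=34: (idle)
t=35: (idle)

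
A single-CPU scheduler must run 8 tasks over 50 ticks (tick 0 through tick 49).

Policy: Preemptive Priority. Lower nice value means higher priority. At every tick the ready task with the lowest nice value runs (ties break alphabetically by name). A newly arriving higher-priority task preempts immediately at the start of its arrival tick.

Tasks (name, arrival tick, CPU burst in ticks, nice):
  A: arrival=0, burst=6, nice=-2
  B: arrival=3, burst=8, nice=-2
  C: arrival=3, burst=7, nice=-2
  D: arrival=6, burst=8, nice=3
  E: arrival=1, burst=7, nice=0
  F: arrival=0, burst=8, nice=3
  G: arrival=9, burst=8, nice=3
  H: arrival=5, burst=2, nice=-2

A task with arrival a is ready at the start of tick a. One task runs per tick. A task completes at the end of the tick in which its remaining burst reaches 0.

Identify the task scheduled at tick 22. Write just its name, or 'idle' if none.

running at tick 22 = H

t=0: ready={A,F} → run A
t=1: ready={A,E,F} → run A
t=2: ready={A,E,F} → run A
t=3: ready={A,B,C,E,F} → run A
t=4: ready={A,B,C,E,F} → run A
t=5: ready={A,B,C,E,F,H} → run A
t=6: ready={B,C,D,E,F,H} → run B
t=7: ready={B,C,D,E,F,H} → run B
t=8: ready={B,C,D,E,F,H} → run B
t=9: ready={B,C,D,E,F,G,H} → run B
t=10: ready={B,C,D,E,F,G,H} → run B
t=11: ready={B,C,D,E,F,G,H} → run B
t=12: ready={B,C,D,E,F,G,H} → run B
t=13: ready={B,C,D,E,F,G,H} → run B
t=14: ready={C,D,E,F,G,H} → run C
t=15: ready={C,D,E,F,G,H} → run C
t=16: ready={C,D,E,F,G,H} → run C
t=17: ready={C,D,E,F,G,H} → run C
t=18: ready={C,D,E,F,G,H} → run C
t=19: ready={C,D,E,F,G,H} → run C
t=20: ready={C,D,E,F,G,H} → run C
t=21: ready={D,E,F,G,H} → run H
t=22: ready={D,E,F,G,H} → run H
t=23: ready={D,E,F,G} → run E
t=24: ready={D,E,F,G} → run E
t=25: ready={D,E,F,G} → run E
t=26: ready={D,E,F,G} → run E
t=27: ready={D,E,F,G} → run E
t=28: ready={D,E,F,G} → run E
t=29: ready={D,E,F,G} → run E
t=30: ready={D,F,G} → run D
t=31: ready={D,F,G} → run D
t=32: ready={D,F,G} → run D
t=33: ready={D,F,G} → run D
t=34: ready={D,F,G} → run D
t=35: ready={D,F,G} → run D
t=36: ready={D,F,G} → run D
t=37: ready={D,F,G} → run D
t=38: ready={F,G} → run F
t=39: ready={F,G} → run F
t=40: ready={F,G} → run F
t=41: ready={F,G} → run F
t=42: ready={F,G} → run F
t=43: ready={F,G} → run F
t=44: ready={F,G} → run F
t=45: ready={F,G} → run F
t=46: ready={G} → run G
t=47: ready={G} → run G
t=48: ready={G} → run G
t=49: ready={G} → run G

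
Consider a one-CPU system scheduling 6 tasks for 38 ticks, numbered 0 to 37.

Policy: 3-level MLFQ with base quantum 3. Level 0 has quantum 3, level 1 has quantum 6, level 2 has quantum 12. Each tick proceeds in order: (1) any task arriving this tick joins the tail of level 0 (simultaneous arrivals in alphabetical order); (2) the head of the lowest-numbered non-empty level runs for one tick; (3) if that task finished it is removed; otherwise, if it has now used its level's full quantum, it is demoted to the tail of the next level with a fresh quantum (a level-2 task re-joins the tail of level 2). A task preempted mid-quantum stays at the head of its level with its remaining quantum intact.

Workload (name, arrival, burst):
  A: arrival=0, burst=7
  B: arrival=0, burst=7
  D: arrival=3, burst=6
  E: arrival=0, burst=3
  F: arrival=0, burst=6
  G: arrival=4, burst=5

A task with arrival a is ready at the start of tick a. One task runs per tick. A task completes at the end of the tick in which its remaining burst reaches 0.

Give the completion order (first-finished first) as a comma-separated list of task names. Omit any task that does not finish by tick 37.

completion order = E, A, B, F, D, G

t=0: L0/L1/L2 = ABEF/-/- → run A
t=1: L0/L1/L2 = ABEF/-/- → run A
t=2: L0/L1/L2 = ABEF/-/- → run A
t=3: L0/L1/L2 = BEFD/A/- → run B
t=4: L0/L1/L2 = BEFDG/A/- → run B
t=5: L0/L1/L2 = BEFDG/A/- → run B
t=6: L0/L1/L2 = EFDG/AB/- → run E
t=7: L0/L1/L2 = EFDG/AB/- → run E
t=8: L0/L1/L2 = EFDG/AB/- → run E
t=9: L0/L1/L2 = FDG/AB/- → run F
t=10: L0/L1/L2 = FDG/AB/- → run F
t=11: L0/L1/L2 = FDG/AB/- → run F
t=12: L0/L1/L2 = DG/ABF/- → run D
t=13: L0/L1/L2 = DG/ABF/- → run D
t=14: L0/L1/L2 = DG/ABF/- → run D
t=15: L0/L1/L2 = G/ABFD/- → run G
t=16: L0/L1/L2 = G/ABFD/- → run G
t=17: L0/L1/L2 = G/ABFD/- → run G
t=18: L0/L1/L2 = -/ABFDG/- → run A
t=19: L0/L1/L2 = -/ABFDG/- → run A
t=20: L0/L1/L2 = -/ABFDG/- → run A
t=21: L0/L1/L2 = -/ABFDG/- → run A
t=22: L0/L1/L2 = -/BFDG/- → run B
t=23: L0/L1/L2 = -/BFDG/- → run B
t=24: L0/L1/L2 = -/BFDG/- → run B
t=25: L0/L1/L2 = -/BFDG/- → run B
t=26: L0/L1/L2 = -/FDG/- → run F
t=27: L0/L1/L2 = -/FDG/- → run F
t=28: L0/L1/L2 = -/FDG/- → run F
t=29: L0/L1/L2 = -/DG/- → run D
t=30: L0/L1/L2 = -/DG/- → run D
t=31: L0/L1/L2 = -/DG/- → run D
t=32: L0/L1/L2 = -/G/- → run G
t=33: L0/L1/L2 = -/G/- → run G
t=34: (idle)
t=35: (idle)
t=36: (idle)
t=37: (idle)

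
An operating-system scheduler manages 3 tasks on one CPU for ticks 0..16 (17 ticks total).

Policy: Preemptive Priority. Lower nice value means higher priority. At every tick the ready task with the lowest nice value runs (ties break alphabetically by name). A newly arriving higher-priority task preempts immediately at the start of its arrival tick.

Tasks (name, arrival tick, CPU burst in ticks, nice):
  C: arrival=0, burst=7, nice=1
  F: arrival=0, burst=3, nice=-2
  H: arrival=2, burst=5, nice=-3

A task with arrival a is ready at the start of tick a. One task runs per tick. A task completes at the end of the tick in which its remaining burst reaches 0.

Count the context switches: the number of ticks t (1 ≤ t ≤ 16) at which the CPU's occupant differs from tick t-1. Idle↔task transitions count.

context switches = 4

t=0: ready={C,F} → run F
t=1: ready={C,F} → run F
t=2: ready={C,F,H} → run H
t=3: ready={C,F,H} → run H
t=4: ready={C,F,H} → run H
t=5: ready={C,F,H} → run H
t=6: ready={C,F,H} → run H
t=7: ready={C,F} → run F
t=8: ready={C} → run C
t=9: ready={C} → run C
t=10: ready={C} → run C
t=11: ready={C} → run C
t=12: ready={C} → run C
t=13: ready={C} → run C
t=14: ready={C} → run C
t=15: (idle)
t=16: (idle)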